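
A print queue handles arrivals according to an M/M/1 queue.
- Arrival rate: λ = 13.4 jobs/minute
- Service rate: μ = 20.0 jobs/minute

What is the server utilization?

Server utilization: ρ = λ/μ
ρ = 13.4/20.0 = 0.6700
The server is busy 67.00% of the time.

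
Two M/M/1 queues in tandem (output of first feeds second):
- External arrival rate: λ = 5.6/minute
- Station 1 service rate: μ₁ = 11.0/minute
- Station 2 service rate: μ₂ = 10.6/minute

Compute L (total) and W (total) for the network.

By Jackson's theorem, each station behaves as independent M/M/1.
Station 1: ρ₁ = 5.6/11.0 = 0.5091, L₁ = ρ₁/(1-ρ₁) = λ/(μ₁-λ) = 5.6/5.40 = 1.0370
Station 2: ρ₂ = 5.6/10.6 = 0.5283, L₂ = ρ₂/(1-ρ₂) = λ/(μ₂-λ) = 5.6/5.00 = 1.1200
Total: L = L₁ + L₂ = 1.0370 + 1.1200 = 2.1570
W = L/λ = 2.1570/5.6 = 0.3852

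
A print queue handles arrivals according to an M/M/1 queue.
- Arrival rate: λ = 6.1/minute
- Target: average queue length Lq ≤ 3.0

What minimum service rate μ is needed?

For M/M/1: Lq = λ²/(μ(μ-λ))
Need Lq ≤ 3.0, i.e. μ(μ-λ) ≥ λ²/3.0
μ² - 6.1μ - 37.21/3.0 ≥ 0  →  μ² - 6.1μ - 12.403333 ≥ 0
Quadratic formula (positive root): μ = [λ + √(λ² + 4×12.403333)]/2
Discriminant: 37.21 + 4×12.403333 = 86.82333, √86.82333 = 9.317904
μ ≥ (6.1 + 9.317904)/2 = 7.7090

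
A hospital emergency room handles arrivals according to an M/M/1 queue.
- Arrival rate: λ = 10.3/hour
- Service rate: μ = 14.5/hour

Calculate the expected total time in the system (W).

First, compute utilization: ρ = λ/μ = 10.3/14.5 = 0.7103
For M/M/1: W = 1/(μ-λ)
W = 1/(14.5-10.3) = 1/4.20
W = 0.2381 hours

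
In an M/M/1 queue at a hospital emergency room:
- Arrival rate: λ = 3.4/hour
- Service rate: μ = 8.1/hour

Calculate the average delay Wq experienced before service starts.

First, compute utilization: ρ = λ/μ = 3.4/8.1 = 0.4198
For M/M/1: Wq = λ/(μ(μ-λ))
Wq = 3.4/(8.1 × (8.1-3.4))
Wq = 3.4/(8.1 × 4.70)
Wq = 0.08931 hours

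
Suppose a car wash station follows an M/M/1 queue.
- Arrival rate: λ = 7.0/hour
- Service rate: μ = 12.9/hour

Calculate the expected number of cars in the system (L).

ρ = λ/μ = 7.0/12.9 = 0.5426
For M/M/1: L = λ/(μ-λ)
L = 7.0/(12.9-7.0) = 7.0/5.90
L = 1.1864 cars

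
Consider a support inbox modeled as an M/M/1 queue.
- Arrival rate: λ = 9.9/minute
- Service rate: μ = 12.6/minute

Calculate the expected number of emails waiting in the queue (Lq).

ρ = λ/μ = 9.9/12.6 = 0.7857
For M/M/1: Lq = λ²/(μ(μ-λ))
Lq = 98.01/(12.6 × 2.70)
Lq = 2.8810 emails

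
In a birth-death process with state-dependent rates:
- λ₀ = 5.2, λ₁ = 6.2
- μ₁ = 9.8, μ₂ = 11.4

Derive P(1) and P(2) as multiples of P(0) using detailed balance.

Balance equations:
State 0: λ₀P₀ = μ₁P₁ → P₁ = (λ₀/μ₁)P₀ = (5.2/9.8)P₀ = 0.5306P₀
State 1: P₂ = (λ₀λ₁)/(μ₁μ₂)P₀ = (5.2×6.2)/(9.8×11.4)P₀ = 0.2886P₀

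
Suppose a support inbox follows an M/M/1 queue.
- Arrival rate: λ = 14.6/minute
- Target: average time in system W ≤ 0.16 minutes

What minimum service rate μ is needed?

For M/M/1: W = 1/(μ-λ)
Need W ≤ 0.16, so 1/(μ-λ) ≤ 0.16
μ - λ ≥ 1/0.16 = 6.2500
μ ≥ 14.6 + 6.2500 = 20.8500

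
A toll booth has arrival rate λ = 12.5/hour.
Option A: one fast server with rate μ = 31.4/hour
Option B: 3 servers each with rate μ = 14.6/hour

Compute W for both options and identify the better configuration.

Option A: single server μ = 31.4 (M/M/1)
  ρ_A = 12.5/31.4 = 0.3981
  W_A = 1/(μ-λ) = 1/(31.4-12.5) = 1/18.90 = 0.05291

Option B: 3 servers μ = 14.6 (M/M/3)
  ρ_B = λ/(cμ) = 12.5/(3×14.6) = 0.2854
  Offered load a = λ/μ = cρ = 12.5/14.6 = 0.8562
  P₀ = [ Σₙ₌₀^2 aⁿ/n! + a^3/(3!(1-ρ)) ]⁻¹
  Σ = a^0/0! + a^1/1! + a^2/2! = 1.0000 + 0.8562 + 0.3665 = 2.2227
  a^3/(3!(1-ρ)) = 0.6276/(6 × 0.7146) = 0.1464
  P₀ = 1/(2.2227 + 0.1464) = 0.4221
  Lq = P₀·a^3·ρ / (3!(1-ρ)²) = 0.4221 × 0.6276 × 0.2854 / (6 × 0.5107) = 0.02467
  Wq_B = Lq/λ = 0.024674/12.5 = 0.0019739
  W_B = Wq_B + 1/μ = 0.0019739 + 0.068493 = 0.07047

Since W_A = 0.05291 < W_B = 0.07047, Option A (single fast server) has the shorter time in system.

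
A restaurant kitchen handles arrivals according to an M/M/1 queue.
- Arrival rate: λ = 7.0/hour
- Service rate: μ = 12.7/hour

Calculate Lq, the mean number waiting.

ρ = λ/μ = 7.0/12.7 = 0.5512
For M/M/1: Lq = λ²/(μ(μ-λ))
Lq = 49.00/(12.7 × 5.70)
Lq = 0.6769 orders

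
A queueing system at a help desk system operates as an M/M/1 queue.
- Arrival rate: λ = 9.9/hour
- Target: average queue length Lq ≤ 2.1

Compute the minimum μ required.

For M/M/1: Lq = λ²/(μ(μ-λ))
Need Lq ≤ 2.1, i.e. μ(μ-λ) ≥ λ²/2.1
μ² - 9.9μ - 98.01/2.1 ≥ 0  →  μ² - 9.9μ - 46.67143 ≥ 0
Quadratic formula (positive root): μ = [λ + √(λ² + 4×46.67143)]/2
Discriminant: 98.01 + 4×46.67143 = 284.6957, √284.6957 = 16.87293
μ ≥ (9.9 + 16.87293)/2 = 13.3865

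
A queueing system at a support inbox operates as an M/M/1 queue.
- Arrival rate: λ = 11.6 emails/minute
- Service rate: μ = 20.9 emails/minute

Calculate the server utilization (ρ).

Server utilization: ρ = λ/μ
ρ = 11.6/20.9 = 0.5550
The server is busy 55.50% of the time.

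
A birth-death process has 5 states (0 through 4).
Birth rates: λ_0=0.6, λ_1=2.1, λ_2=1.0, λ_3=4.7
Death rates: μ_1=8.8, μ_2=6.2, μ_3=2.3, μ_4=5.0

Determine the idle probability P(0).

Ratios P(n)/P(0) = (λ₀···λₙ₋₁)/(μ₁···μₙ):
P(1)/P(0) = (0.6)/(8.8) = 0.068182
P(2)/P(0) = (0.6×2.1)/(8.8×6.2) = 0.023094
P(3)/P(0) = (0.6×2.1×1.0)/(8.8×6.2×2.3) = 0.010041
P(4)/P(0) = (0.6×2.1×1.0×4.7)/(8.8×6.2×2.3×5.0) = 0.0094384

Normalization: ∑ P(n) = 1
P(0) × (1.0000 + 0.068182 + 0.023094 + 0.010041 + 0.0094384) = 1
P(0) × 1.1108 = 1
P(0) = 1/1.1108 = 0.9003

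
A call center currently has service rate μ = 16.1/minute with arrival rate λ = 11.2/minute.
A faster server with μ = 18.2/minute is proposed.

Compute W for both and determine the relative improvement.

System 1: ρ₁ = 11.2/16.1 = 0.6957, W₁ = 1/(16.1-11.2) = 0.20408
System 2: ρ₂ = 11.2/18.2 = 0.6154, W₂ = 1/(18.2-11.2) = 0.14286
Improvement: (W₁-W₂)/W₁ = (0.20408-0.14286)/0.20408 = 30.00%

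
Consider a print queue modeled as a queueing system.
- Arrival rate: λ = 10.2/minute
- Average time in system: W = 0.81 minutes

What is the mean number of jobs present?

Little's Law: L = λW
L = 10.2 × 0.81 = 8.2620 jobs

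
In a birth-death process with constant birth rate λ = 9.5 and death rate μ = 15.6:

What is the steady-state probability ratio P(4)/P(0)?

For constant rates: P(n)/P(0) = (λ/μ)^n
P(4)/P(0) = (9.5/15.6)^4 = 0.60897^4 = 0.1375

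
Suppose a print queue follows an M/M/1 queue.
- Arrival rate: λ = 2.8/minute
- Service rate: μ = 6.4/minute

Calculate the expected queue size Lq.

ρ = λ/μ = 2.8/6.4 = 0.4375
For M/M/1: Lq = λ²/(μ(μ-λ))
Lq = 7.84/(6.4 × 3.60)
Lq = 0.3403 jobs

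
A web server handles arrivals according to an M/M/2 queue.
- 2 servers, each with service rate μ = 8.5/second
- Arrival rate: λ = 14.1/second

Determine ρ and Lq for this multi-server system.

Traffic intensity: ρ = λ/(cμ) = 14.1/(2×8.5) = 0.8294
Since ρ = 0.8294 < 1, system is stable.
Offered load a = λ/μ = cρ = 14.1/8.5 = 1.6588
P₀ = [ Σₙ₌₀^1 aⁿ/n! + a^2/(2!(1-ρ)) ]⁻¹
Σ = a^0/0! + a^1/1! = 1.0000 + 1.6588 = 2.6588
a^2/(2!(1-ρ)) = 2.75170/(2 × 0.170588) = 8.0653
P₀ = 1/(2.6588 + 8.0653) = 0.09325
Lq = P₀·a^2·ρ / (2!(1-ρ)²) = 0.0932476 × 2.75170 × 0.829412 / (2 × 0.0291003) = 3.6566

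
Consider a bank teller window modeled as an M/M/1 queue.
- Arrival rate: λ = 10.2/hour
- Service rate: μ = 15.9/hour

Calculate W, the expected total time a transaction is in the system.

First, compute utilization: ρ = λ/μ = 10.2/15.9 = 0.6415
For M/M/1: W = 1/(μ-λ)
W = 1/(15.9-10.2) = 1/5.70
W = 0.1754 hours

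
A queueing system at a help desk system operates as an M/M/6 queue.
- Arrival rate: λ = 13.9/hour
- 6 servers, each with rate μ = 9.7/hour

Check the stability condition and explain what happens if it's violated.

Stability requires ρ = λ/(cμ) < 1
ρ = 13.9/(6 × 9.7) = 13.9/58.20 = 0.2388
Since 0.2388 < 1, the system is STABLE.
The servers are busy 23.88% of the time.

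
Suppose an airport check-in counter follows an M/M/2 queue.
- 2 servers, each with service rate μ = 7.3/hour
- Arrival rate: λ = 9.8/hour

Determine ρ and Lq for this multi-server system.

Traffic intensity: ρ = λ/(cμ) = 9.8/(2×7.3) = 0.6712
Since ρ = 0.6712 < 1, system is stable.
Offered load a = λ/μ = cρ = 9.8/7.3 = 1.3425
P₀ = [ Σₙ₌₀^1 aⁿ/n! + a^2/(2!(1-ρ)) ]⁻¹
Σ = a^0/0! + a^1/1! = 1.0000 + 1.3425 = 2.3425
a^2/(2!(1-ρ)) = 1.80221/(2 × 0.328767) = 2.7409
P₀ = 1/(2.3425 + 2.7409) = 0.1967
Lq = P₀·a^2·ρ / (2!(1-ρ)²) = 0.19672 × 1.8022 × 0.67123 / (2 × 0.10809) = 1.1008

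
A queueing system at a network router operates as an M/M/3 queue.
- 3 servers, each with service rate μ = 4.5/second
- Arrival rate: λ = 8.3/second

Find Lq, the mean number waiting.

Traffic intensity: ρ = λ/(cμ) = 8.3/(3×4.5) = 0.6148
Since ρ = 0.6148 < 1, system is stable.
Offered load a = λ/μ = cρ = 8.3/4.5 = 1.8444
P₀ = [ Σₙ₌₀^2 aⁿ/n! + a^3/(3!(1-ρ)) ]⁻¹
Σ = a^0/0! + a^1/1! + a^2/2! = 1.0000 + 1.8444 + 1.7010 = 4.5454
a^3/(3!(1-ρ)) = 6.2748/(6 × 0.3852) = 2.7150
P₀ = 1/(4.5454 + 2.7150) = 0.1377
Lq = P₀·a^3·ρ / (3!(1-ρ)²) = 0.13773 × 6.2748 × 0.61481 / (6 × 0.14837) = 0.5969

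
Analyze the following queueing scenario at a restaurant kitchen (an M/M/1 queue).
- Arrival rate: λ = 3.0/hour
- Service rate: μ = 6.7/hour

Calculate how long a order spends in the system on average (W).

First, compute utilization: ρ = λ/μ = 3.0/6.7 = 0.4478
For M/M/1: W = 1/(μ-λ)
W = 1/(6.7-3.0) = 1/3.70
W = 0.2703 hours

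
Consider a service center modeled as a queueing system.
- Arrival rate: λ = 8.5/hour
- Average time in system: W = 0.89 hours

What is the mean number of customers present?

Little's Law: L = λW
L = 8.5 × 0.89 = 7.5650 customers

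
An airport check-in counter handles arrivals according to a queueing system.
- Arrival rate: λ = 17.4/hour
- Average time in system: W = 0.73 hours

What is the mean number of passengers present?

Little's Law: L = λW
L = 17.4 × 0.73 = 12.7020 passengers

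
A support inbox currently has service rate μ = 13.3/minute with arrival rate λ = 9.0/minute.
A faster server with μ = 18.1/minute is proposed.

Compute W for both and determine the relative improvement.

System 1: ρ₁ = 9.0/13.3 = 0.6767, W₁ = 1/(13.3-9.0) = 0.2326
System 2: ρ₂ = 9.0/18.1 = 0.4972, W₂ = 1/(18.1-9.0) = 0.1099
Improvement: (W₁-W₂)/W₁ = (0.2326-0.1099)/0.2326 = 52.75%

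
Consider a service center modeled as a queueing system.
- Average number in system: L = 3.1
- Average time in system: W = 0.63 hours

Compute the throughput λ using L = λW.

Little's Law: L = λW, so λ = L/W
λ = 3.1/0.63 = 4.9206 customers/hour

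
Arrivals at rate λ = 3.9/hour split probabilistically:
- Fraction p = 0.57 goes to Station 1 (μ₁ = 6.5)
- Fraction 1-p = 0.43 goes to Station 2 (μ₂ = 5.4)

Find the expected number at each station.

Effective rates: λ₁ = 3.9×0.57 = 2.223, λ₂ = 3.9×0.43 = 1.677
Station 1: ρ₁ = 2.223/6.5 = 0.3420, L₁ = ρ₁/(1-ρ₁) = 0.3420/(1-0.3420) = 0.5198
Station 2: ρ₂ = 1.677/5.4 = 0.310556, L₂ = ρ₂/(1-ρ₂) = 0.310556/(1-0.310556) = 0.4504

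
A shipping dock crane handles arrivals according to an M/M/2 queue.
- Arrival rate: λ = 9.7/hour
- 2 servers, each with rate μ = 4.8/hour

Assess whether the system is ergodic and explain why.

Stability requires ρ = λ/(cμ) < 1
ρ = 9.7/(2 × 4.8) = 9.7/9.60 = 1.0104
Since 1.0104 ≥ 1, the system is UNSTABLE.
Need c > λ/μ = 9.7/4.8 = 2.02.
Minimum servers needed: c = 3.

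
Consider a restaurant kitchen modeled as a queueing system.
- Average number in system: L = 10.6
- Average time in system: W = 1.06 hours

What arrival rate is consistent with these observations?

Little's Law: L = λW, so λ = L/W
λ = 10.6/1.06 = 10.0000 orders/hour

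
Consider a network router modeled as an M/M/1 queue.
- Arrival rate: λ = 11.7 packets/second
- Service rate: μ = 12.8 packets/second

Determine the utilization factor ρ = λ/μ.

Server utilization: ρ = λ/μ
ρ = 11.7/12.8 = 0.9141
The server is busy 91.41% of the time.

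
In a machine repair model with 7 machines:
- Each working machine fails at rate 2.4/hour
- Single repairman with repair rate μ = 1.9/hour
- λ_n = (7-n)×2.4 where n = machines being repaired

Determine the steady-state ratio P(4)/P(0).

P(4)/P(0) = ∏_{i=0}^{4-1} λ_i/μ_{i+1}
= (7-0)×2.4/1.9 × (7-1)×2.4/1.9 × (7-2)×2.4/1.9 × (7-3)×2.4/1.9
= 2138.5029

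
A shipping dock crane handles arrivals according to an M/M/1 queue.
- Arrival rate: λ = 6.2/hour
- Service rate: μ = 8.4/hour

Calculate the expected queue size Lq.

ρ = λ/μ = 6.2/8.4 = 0.7381
For M/M/1: Lq = λ²/(μ(μ-λ))
Lq = 38.44/(8.4 × 2.20)
Lq = 2.0801 containers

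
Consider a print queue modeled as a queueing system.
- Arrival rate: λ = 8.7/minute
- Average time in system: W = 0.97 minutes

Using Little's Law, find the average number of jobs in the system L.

Little's Law: L = λW
L = 8.7 × 0.97 = 8.4390 jobs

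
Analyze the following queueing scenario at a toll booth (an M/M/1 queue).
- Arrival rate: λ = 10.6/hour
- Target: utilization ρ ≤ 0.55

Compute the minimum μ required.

ρ = λ/μ, so μ = λ/ρ
μ ≥ 10.6/0.55 = 19.2727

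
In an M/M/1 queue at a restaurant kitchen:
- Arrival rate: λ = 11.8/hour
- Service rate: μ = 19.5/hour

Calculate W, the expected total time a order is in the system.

First, compute utilization: ρ = λ/μ = 11.8/19.5 = 0.6051
For M/M/1: W = 1/(μ-λ)
W = 1/(19.5-11.8) = 1/7.70
W = 0.1299 hours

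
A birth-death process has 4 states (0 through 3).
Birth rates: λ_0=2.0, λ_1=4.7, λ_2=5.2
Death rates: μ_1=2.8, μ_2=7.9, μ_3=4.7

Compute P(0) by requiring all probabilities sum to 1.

Ratios P(n)/P(0) = (λ₀···λₙ₋₁)/(μ₁···μₙ):
P(1)/P(0) = (2.0)/(2.8) = 0.71429
P(2)/P(0) = (2.0×4.7)/(2.8×7.9) = 0.42495
P(3)/P(0) = (2.0×4.7×5.2)/(2.8×7.9×4.7) = 0.47016

Normalization: ∑ P(n) = 1
P(0) × (1.0000 + 0.71429 + 0.42495 + 0.47016) = 1
P(0) × 2.6094 = 1
P(0) = 1/2.6094 = 0.3832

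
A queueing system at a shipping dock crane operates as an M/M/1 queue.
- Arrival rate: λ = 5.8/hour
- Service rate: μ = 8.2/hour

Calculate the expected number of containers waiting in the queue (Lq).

ρ = λ/μ = 5.8/8.2 = 0.7073
For M/M/1: Lq = λ²/(μ(μ-λ))
Lq = 33.64/(8.2 × 2.40)
Lq = 1.7093 containers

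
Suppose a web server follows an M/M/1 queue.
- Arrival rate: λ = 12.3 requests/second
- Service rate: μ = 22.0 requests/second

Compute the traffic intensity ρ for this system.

Server utilization: ρ = λ/μ
ρ = 12.3/22.0 = 0.5591
The server is busy 55.91% of the time.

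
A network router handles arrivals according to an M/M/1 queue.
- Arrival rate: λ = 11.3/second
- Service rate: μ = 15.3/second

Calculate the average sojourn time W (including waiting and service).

First, compute utilization: ρ = λ/μ = 11.3/15.3 = 0.7386
For M/M/1: W = 1/(μ-λ)
W = 1/(15.3-11.3) = 1/4.00
W = 0.2500 seconds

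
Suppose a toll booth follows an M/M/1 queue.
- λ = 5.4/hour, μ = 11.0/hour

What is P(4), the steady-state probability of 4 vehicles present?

ρ = λ/μ = 5.4/11.0 = 0.49091
P(n) = (1-ρ)ρⁿ
P(4) = (1-0.49091) × 0.49091^4
P(4) = 0.5091 × 0.05808
P(4) = 0.02957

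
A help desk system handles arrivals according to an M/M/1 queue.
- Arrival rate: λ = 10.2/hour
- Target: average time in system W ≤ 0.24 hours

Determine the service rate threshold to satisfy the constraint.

For M/M/1: W = 1/(μ-λ)
Need W ≤ 0.24, so 1/(μ-λ) ≤ 0.24
μ - λ ≥ 1/0.24 = 4.1667
μ ≥ 10.2 + 4.1667 = 14.3667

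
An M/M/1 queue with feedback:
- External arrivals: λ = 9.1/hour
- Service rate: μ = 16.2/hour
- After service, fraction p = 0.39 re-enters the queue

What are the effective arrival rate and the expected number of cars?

Effective arrival rate: λ_eff = λ/(1-p) = 9.1/(1-0.39) = 9.1/0.61 = 14.91803
ρ = λ_eff/μ = 14.91803/16.2 = 0.920866
L = ρ/(1-ρ) = 0.920866/(1-0.920866) = 11.6368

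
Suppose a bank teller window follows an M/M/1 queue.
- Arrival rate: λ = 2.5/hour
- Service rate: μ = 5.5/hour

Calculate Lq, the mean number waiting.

ρ = λ/μ = 2.5/5.5 = 0.4545
For M/M/1: Lq = λ²/(μ(μ-λ))
Lq = 6.25/(5.5 × 3.00)
Lq = 0.3788 transactions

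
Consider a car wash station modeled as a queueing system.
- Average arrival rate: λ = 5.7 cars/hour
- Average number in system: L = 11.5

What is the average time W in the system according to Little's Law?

Little's Law: L = λW, so W = L/λ
W = 11.5/5.7 = 2.0175 hours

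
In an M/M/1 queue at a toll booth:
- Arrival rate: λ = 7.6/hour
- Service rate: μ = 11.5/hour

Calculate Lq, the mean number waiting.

ρ = λ/μ = 7.6/11.5 = 0.6609
For M/M/1: Lq = λ²/(μ(μ-λ))
Lq = 57.76/(11.5 × 3.90)
Lq = 1.2878 vehicles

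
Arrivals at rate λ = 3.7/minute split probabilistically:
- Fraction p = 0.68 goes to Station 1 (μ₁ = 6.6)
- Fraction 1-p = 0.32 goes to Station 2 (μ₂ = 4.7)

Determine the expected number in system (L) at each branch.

Effective rates: λ₁ = 3.7×0.68 = 2.516, λ₂ = 3.7×0.32 = 1.184
Station 1: ρ₁ = 2.516/6.6 = 0.38121, L₁ = ρ₁/(1-ρ₁) = 0.38121/(1-0.38121) = 0.6161
Station 2: ρ₂ = 1.184/4.7 = 0.2519, L₂ = ρ₂/(1-ρ₂) = 0.2519/(1-0.2519) = 0.3367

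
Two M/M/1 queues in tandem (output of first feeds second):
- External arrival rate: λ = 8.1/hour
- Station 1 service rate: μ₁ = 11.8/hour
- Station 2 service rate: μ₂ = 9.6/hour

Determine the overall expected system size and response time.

By Jackson's theorem, each station behaves as independent M/M/1.
Station 1: ρ₁ = 8.1/11.8 = 0.6864, L₁ = ρ₁/(1-ρ₁) = λ/(μ₁-λ) = 8.1/3.70 = 2.1892
Station 2: ρ₂ = 8.1/9.6 = 0.8438, L₂ = ρ₂/(1-ρ₂) = λ/(μ₂-λ) = 8.1/1.50 = 5.4000
Total: L = L₁ + L₂ = 2.1892 + 5.4000 = 7.5892
W = L/λ = 7.5892/8.1 = 0.9369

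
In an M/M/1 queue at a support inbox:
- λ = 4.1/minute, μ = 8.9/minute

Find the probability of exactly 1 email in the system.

ρ = λ/μ = 4.1/8.9 = 0.4607
P(n) = (1-ρ)ρⁿ
P(1) = (1-0.4607) × 0.4607^1
P(1) = 0.5393 × 0.4607
P(1) = 0.2485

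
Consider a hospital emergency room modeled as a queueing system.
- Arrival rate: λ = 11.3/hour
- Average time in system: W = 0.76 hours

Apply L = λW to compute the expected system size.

Little's Law: L = λW
L = 11.3 × 0.76 = 8.5880 patients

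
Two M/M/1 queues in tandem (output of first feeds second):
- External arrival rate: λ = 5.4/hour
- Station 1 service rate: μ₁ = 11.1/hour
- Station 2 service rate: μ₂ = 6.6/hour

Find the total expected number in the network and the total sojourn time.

By Jackson's theorem, each station behaves as independent M/M/1.
Station 1: ρ₁ = 5.4/11.1 = 0.4865, L₁ = ρ₁/(1-ρ₁) = λ/(μ₁-λ) = 5.4/5.70 = 0.9474
Station 2: ρ₂ = 5.4/6.6 = 0.8182, L₂ = ρ₂/(1-ρ₂) = λ/(μ₂-λ) = 5.4/1.20 = 4.5000
Total: L = L₁ + L₂ = 0.9474 + 4.5000 = 5.4474
W = L/λ = 5.4474/5.4 = 1.0088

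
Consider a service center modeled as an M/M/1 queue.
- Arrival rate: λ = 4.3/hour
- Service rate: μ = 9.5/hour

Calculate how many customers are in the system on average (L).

ρ = λ/μ = 4.3/9.5 = 0.4526
For M/M/1: L = λ/(μ-λ)
L = 4.3/(9.5-4.3) = 4.3/5.20
L = 0.8269 customers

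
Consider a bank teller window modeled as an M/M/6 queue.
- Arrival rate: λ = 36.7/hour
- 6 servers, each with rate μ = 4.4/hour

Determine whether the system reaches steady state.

Stability requires ρ = λ/(cμ) < 1
ρ = 36.7/(6 × 4.4) = 36.7/26.40 = 1.3902
Since 1.3902 ≥ 1, the system is UNSTABLE.
Need c > λ/μ = 36.7/4.4 = 8.34.
Minimum servers needed: c = 9.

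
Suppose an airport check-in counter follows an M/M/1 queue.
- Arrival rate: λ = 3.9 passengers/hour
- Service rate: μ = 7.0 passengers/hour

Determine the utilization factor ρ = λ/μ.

Server utilization: ρ = λ/μ
ρ = 3.9/7.0 = 0.5571
The server is busy 55.71% of the time.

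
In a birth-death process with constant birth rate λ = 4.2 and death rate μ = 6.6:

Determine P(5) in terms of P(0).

For constant rates: P(n)/P(0) = (λ/μ)^n
P(5)/P(0) = (4.2/6.6)^5 = 0.6364^5 = 0.1044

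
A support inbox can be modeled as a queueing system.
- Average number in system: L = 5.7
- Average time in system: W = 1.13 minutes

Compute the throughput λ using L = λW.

Little's Law: L = λW, so λ = L/W
λ = 5.7/1.13 = 5.0442 emails/minute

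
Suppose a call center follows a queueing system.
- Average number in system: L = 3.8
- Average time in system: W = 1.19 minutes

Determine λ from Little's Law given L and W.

Little's Law: L = λW, so λ = L/W
λ = 3.8/1.19 = 3.1933 calls/minute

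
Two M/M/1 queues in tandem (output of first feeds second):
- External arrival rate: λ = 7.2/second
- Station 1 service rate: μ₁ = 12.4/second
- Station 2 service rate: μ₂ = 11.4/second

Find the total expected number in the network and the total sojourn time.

By Jackson's theorem, each station behaves as independent M/M/1.
Station 1: ρ₁ = 7.2/12.4 = 0.5806, L₁ = ρ₁/(1-ρ₁) = λ/(μ₁-λ) = 7.2/5.20 = 1.3846
Station 2: ρ₂ = 7.2/11.4 = 0.6316, L₂ = ρ₂/(1-ρ₂) = λ/(μ₂-λ) = 7.2/4.20 = 1.7143
Total: L = L₁ + L₂ = 1.3846 + 1.7143 = 3.0989
W = L/λ = 3.0989/7.2 = 0.4304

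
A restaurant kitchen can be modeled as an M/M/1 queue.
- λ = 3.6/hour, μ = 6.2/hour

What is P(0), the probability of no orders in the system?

ρ = λ/μ = 3.6/6.2 = 0.5806
P(0) = 1 - ρ = 1 - 0.5806 = 0.4194
The server is idle 41.94% of the time.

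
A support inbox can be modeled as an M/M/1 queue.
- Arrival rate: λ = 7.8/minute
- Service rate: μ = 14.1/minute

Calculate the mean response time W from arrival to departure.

First, compute utilization: ρ = λ/μ = 7.8/14.1 = 0.5532
For M/M/1: W = 1/(μ-λ)
W = 1/(14.1-7.8) = 1/6.30
W = 0.1587 minutes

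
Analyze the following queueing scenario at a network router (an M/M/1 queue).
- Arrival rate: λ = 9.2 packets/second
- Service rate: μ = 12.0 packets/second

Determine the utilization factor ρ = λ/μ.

Server utilization: ρ = λ/μ
ρ = 9.2/12.0 = 0.7667
The server is busy 76.67% of the time.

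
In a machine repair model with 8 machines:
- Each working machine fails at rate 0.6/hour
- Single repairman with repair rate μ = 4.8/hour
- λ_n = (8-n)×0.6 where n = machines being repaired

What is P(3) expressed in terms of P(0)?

P(3)/P(0) = ∏_{i=0}^{3-1} λ_i/μ_{i+1}
= (8-0)×0.6/4.8 × (8-1)×0.6/4.8 × (8-2)×0.6/4.8
= 0.6563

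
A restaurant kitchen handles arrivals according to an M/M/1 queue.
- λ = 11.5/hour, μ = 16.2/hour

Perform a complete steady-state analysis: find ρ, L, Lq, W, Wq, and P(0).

Step 1: ρ = λ/μ = 11.5/16.2 = 0.7099
Step 2: L = λ/(μ-λ) = 11.5/4.70 = 2.4468
Step 3: Lq = λ²/(μ(μ-λ)) = 132.25/(16.2×4.70) = 1.7369
Step 4: W = 1/(μ-λ) = 1/4.70 = 0.212766
Step 5: Wq = λ/(μ(μ-λ)) = 11.5/(16.2×4.70) = 0.1510
Step 6: P(0) = 1-ρ = 0.2901
Verify: L = λW = 11.5×0.212766 = 2.4468 ✔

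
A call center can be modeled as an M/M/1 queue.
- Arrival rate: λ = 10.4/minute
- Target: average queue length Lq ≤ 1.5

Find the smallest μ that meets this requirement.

For M/M/1: Lq = λ²/(μ(μ-λ))
Need Lq ≤ 1.5, i.e. μ(μ-λ) ≥ λ²/1.5
μ² - 10.4μ - 108.16/1.5 ≥ 0  →  μ² - 10.4μ - 72.10667 ≥ 0
Quadratic formula (positive root): μ = [λ + √(λ² + 4×72.10667)]/2
Discriminant: 108.16 + 4×72.10667 = 396.5867, √396.5867 = 19.91448
μ ≥ (10.4 + 19.91448)/2 = 15.1572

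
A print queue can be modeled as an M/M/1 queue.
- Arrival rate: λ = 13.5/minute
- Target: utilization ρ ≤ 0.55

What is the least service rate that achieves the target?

ρ = λ/μ, so μ = λ/ρ
μ ≥ 13.5/0.55 = 24.5455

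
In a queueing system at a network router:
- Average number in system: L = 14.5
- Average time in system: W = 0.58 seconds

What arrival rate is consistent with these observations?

Little's Law: L = λW, so λ = L/W
λ = 14.5/0.58 = 25.0000 packets/second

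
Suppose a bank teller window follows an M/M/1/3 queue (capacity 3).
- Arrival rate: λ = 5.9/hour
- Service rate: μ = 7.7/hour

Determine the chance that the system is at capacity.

ρ = λ/μ = 5.9/7.7 = 0.76623
P₀ = (1-ρ)/(1-ρ^(K+1)) = (1-0.76623)/(1-0.76623^4) = 0.23377/0.65530 = 0.3567
P_K = P₀×ρ^K = 0.3567 × 0.76623^3 = 0.3567 × 0.4499 = 0.1605
Blocking probability = 16.05%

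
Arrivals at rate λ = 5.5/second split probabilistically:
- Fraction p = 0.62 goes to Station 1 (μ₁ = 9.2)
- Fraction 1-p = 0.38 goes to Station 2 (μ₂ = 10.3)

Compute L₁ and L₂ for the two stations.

Effective rates: λ₁ = 5.5×0.62 = 3.41, λ₂ = 5.5×0.38 = 2.09
Station 1: ρ₁ = 3.41/9.2 = 0.37065, L₁ = ρ₁/(1-ρ₁) = 0.37065/(1-0.37065) = 0.5889
Station 2: ρ₂ = 2.09/10.3 = 0.20291, L₂ = ρ₂/(1-ρ₂) = 0.20291/(1-0.20291) = 0.2546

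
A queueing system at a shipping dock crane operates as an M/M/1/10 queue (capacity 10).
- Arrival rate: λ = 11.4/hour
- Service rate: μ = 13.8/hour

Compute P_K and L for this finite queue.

ρ = λ/μ = 11.4/13.8 = 0.82609
P₀ = (1-ρ)/(1-ρ^(K+1)) = (1-0.82609)/(1-0.82609^11) = 0.1739/0.8777 = 0.1981
P_K = P₀×ρ^K = 0.1981 × 0.82609^10 = 0.1981 × 0.1480 = 0.02932
Blocking probability P_10 = 0.02932 (2.93%)
L = ρ[1 - (K+1)ρ^K + Kρ^(K+1)] / [(1-ρ)(1-ρ^(K+1))]
L = 0.82609 × (1 - 11×0.14800 + 10×0.12226) / ((1 - 0.82609) × (1 - 0.12226)) = 3.2178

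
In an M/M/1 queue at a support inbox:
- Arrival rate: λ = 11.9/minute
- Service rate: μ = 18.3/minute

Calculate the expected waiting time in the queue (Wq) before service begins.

First, compute utilization: ρ = λ/μ = 11.9/18.3 = 0.6503
For M/M/1: Wq = λ/(μ(μ-λ))
Wq = 11.9/(18.3 × (18.3-11.9))
Wq = 11.9/(18.3 × 6.40)
Wq = 0.1016 minutes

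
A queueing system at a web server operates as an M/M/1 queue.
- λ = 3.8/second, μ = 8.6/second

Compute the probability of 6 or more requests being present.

ρ = λ/μ = 3.8/8.6 = 0.44186
P(N ≥ n) = ρⁿ
P(N ≥ 6) = 0.44186^6
P(N ≥ 6) = 0.007442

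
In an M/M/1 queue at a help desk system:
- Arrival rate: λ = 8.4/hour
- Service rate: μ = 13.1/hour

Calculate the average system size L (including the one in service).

ρ = λ/μ = 8.4/13.1 = 0.6412
For M/M/1: L = λ/(μ-λ)
L = 8.4/(13.1-8.4) = 8.4/4.70
L = 1.7872 tickets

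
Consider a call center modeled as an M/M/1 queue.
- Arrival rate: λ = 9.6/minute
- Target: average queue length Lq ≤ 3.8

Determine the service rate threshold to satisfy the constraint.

For M/M/1: Lq = λ²/(μ(μ-λ))
Need Lq ≤ 3.8, i.e. μ(μ-λ) ≥ λ²/3.8
μ² - 9.6μ - 92.16/3.8 ≥ 0  →  μ² - 9.6μ - 24.25263 ≥ 0
Quadratic formula (positive root): μ = [λ + √(λ² + 4×24.25263)]/2
Discriminant: 92.16 + 4×24.25263 = 189.1705, √189.1705 = 13.75393
μ ≥ (9.6 + 13.75393)/2 = 11.6770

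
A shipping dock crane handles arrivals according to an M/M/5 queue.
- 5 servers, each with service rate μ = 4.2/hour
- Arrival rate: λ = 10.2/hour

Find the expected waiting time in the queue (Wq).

Traffic intensity: ρ = λ/(cμ) = 10.2/(5×4.2) = 0.4857
Since ρ = 0.4857 < 1, system is stable.
Offered load a = λ/μ = cρ = 10.2/4.2 = 2.4286
P₀ = [ Σₙ₌₀^4 aⁿ/n! + a^5/(5!(1-ρ)) ]⁻¹
Σ = a^0/0! + a^1/1! + a^2/2! + a^3/3! + a^4/4! = 1.00000 + 2.42857 + 2.94898 + 2.38727 + 1.44941 = 10.2142
a^5/(5!(1-ρ)) = 84.4801/(120 × 0.5143) = 1.3689
P₀ = 1/(10.2142 + 1.3689) = 0.08633
Lq = P₀·a^5·ρ / (5!(1-ρ)²) = 0.08633 × 84.4801 × 0.4857 / (120 × 0.2645) = 0.1116
Wq = Lq/λ = 0.1116/10.2 = 0.01094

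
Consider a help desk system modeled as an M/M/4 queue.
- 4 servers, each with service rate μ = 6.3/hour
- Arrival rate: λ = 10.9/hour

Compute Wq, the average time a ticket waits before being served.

Traffic intensity: ρ = λ/(cμ) = 10.9/(4×6.3) = 0.4325
Since ρ = 0.4325 < 1, system is stable.
Offered load a = λ/μ = cρ = 10.9/6.3 = 1.7302
P₀ = [ Σₙ₌₀^3 aⁿ/n! + a^4/(4!(1-ρ)) ]⁻¹
Σ = a^0/0! + a^1/1! + a^2/2! + a^3/3! = 1.0000 + 1.7302 + 1.4967 + 0.8632 = 5.0901
a^4/(4!(1-ρ)) = 8.9607/(24 × 0.56746) = 0.6580
P₀ = 1/(5.0901 + 0.6580) = 0.1740
Lq = P₀·a^4·ρ / (4!(1-ρ)²) = 0.17397 × 8.9607 × 0.43254 / (24 × 0.32201) = 0.08725
Wq = Lq/λ = 0.08725/10.9 = 0.008005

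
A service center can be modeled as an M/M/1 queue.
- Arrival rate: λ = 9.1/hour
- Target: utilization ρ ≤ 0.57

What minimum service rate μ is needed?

ρ = λ/μ, so μ = λ/ρ
μ ≥ 9.1/0.57 = 15.9649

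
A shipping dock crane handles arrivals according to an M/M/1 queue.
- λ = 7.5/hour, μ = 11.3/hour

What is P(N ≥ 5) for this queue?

ρ = λ/μ = 7.5/11.3 = 0.6637
P(N ≥ n) = ρⁿ
P(N ≥ 5) = 0.6637^5
P(N ≥ 5) = 0.1288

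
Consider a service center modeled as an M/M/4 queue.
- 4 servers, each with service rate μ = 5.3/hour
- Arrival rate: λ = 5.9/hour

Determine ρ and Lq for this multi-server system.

Traffic intensity: ρ = λ/(cμ) = 5.9/(4×5.3) = 0.2783
Since ρ = 0.2783 < 1, system is stable.
Offered load a = λ/μ = cρ = 5.9/5.3 = 1.1132
P₀ = [ Σₙ₌₀^3 aⁿ/n! + a^4/(4!(1-ρ)) ]⁻¹
Σ = a^0/0! + a^1/1! + a^2/2! + a^3/3! = 1.0000 + 1.1132 + 0.6196 + 0.2299 = 2.9627
a^4/(4!(1-ρ)) = 1.5357/(24 × 0.7217) = 0.08866
P₀ = 1/(2.9627 + 0.08866) = 0.3277
Lq = P₀·a^4·ρ / (4!(1-ρ)²) = 0.32772 × 1.5357 × 0.27830 / (24 × 0.52085) = 0.01120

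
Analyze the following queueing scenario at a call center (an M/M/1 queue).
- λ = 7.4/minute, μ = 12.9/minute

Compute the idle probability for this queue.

ρ = λ/μ = 7.4/12.9 = 0.5736
P(0) = 1 - ρ = 1 - 0.5736 = 0.4264
The server is idle 42.64% of the time.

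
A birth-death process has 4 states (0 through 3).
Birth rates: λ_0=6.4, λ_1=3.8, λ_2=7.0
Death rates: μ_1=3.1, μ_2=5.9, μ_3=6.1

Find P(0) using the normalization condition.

Ratios P(n)/P(0) = (λ₀···λₙ₋₁)/(μ₁···μₙ):
P(1)/P(0) = (6.4)/(3.1) = 2.0645
P(2)/P(0) = (6.4×3.8)/(3.1×5.9) = 1.3297
P(3)/P(0) = (6.4×3.8×7.0)/(3.1×5.9×6.1) = 1.5259

Normalization: ∑ P(n) = 1
P(0) × (1.0000 + 2.0645 + 1.3297 + 1.5259) = 1
P(0) × 5.9201 = 1
P(0) = 1/5.9201 = 0.1689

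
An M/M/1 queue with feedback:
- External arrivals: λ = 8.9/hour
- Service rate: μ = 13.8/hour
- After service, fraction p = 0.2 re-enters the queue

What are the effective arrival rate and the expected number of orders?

Effective arrival rate: λ_eff = λ/(1-p) = 8.9/(1-0.2) = 8.9/0.80 = 11.1250
ρ = λ_eff/μ = 11.1250/13.8 = 0.80616
L = ρ/(1-ρ) = 0.80616/(1-0.80616) = 4.1589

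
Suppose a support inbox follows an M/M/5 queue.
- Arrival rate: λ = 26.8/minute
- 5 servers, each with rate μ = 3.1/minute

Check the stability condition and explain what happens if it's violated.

Stability requires ρ = λ/(cμ) < 1
ρ = 26.8/(5 × 3.1) = 26.8/15.50 = 1.7290
Since 1.7290 ≥ 1, the system is UNSTABLE.
Need c > λ/μ = 26.8/3.1 = 8.65.
Minimum servers needed: c = 9.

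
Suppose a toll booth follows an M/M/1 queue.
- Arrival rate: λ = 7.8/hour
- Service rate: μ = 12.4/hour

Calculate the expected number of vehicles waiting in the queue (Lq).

ρ = λ/μ = 7.8/12.4 = 0.6290
For M/M/1: Lq = λ²/(μ(μ-λ))
Lq = 60.84/(12.4 × 4.60)
Lq = 1.0666 vehicles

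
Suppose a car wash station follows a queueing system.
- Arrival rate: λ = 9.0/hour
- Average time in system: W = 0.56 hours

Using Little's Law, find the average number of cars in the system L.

Little's Law: L = λW
L = 9.0 × 0.56 = 5.0400 cars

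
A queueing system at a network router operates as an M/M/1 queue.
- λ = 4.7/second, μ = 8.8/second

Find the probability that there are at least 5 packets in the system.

ρ = λ/μ = 4.7/8.8 = 0.5341
P(N ≥ n) = ρⁿ
P(N ≥ 5) = 0.5341^5
P(N ≥ 5) = 0.04346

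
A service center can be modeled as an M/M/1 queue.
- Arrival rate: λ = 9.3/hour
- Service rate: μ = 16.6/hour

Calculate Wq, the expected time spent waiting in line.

First, compute utilization: ρ = λ/μ = 9.3/16.6 = 0.5602
For M/M/1: Wq = λ/(μ(μ-λ))
Wq = 9.3/(16.6 × (16.6-9.3))
Wq = 9.3/(16.6 × 7.30)
Wq = 0.07675 hours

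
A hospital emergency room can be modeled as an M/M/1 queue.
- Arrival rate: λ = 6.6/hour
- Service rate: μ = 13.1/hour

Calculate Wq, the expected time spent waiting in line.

First, compute utilization: ρ = λ/μ = 6.6/13.1 = 0.5038
For M/M/1: Wq = λ/(μ(μ-λ))
Wq = 6.6/(13.1 × (13.1-6.6))
Wq = 6.6/(13.1 × 6.50)
Wq = 0.07751 hours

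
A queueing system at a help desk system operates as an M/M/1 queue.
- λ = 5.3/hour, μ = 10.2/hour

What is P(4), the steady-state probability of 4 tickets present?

ρ = λ/μ = 5.3/10.2 = 0.5196
P(n) = (1-ρ)ρⁿ
P(4) = (1-0.5196) × 0.5196^4
P(4) = 0.4804 × 0.07289
P(4) = 0.03502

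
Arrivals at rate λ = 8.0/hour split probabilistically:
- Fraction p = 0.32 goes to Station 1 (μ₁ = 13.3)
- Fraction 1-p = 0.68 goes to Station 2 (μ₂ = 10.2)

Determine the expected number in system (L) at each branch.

Effective rates: λ₁ = 8.0×0.32 = 2.56, λ₂ = 8.0×0.68 = 5.44
Station 1: ρ₁ = 2.56/13.3 = 0.1925, L₁ = ρ₁/(1-ρ₁) = 0.1925/(1-0.1925) = 0.2384
Station 2: ρ₂ = 5.44/10.2 = 0.533333, L₂ = ρ₂/(1-ρ₂) = 0.533333/(1-0.533333) = 1.1429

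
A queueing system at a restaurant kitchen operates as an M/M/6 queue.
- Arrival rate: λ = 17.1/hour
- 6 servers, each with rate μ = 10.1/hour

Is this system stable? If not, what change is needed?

Stability requires ρ = λ/(cμ) < 1
ρ = 17.1/(6 × 10.1) = 17.1/60.60 = 0.2822
Since 0.2822 < 1, the system is STABLE.
The servers are busy 28.22% of the time.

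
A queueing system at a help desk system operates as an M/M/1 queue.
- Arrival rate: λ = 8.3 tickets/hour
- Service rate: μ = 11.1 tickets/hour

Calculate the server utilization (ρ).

Server utilization: ρ = λ/μ
ρ = 8.3/11.1 = 0.7477
The server is busy 74.77% of the time.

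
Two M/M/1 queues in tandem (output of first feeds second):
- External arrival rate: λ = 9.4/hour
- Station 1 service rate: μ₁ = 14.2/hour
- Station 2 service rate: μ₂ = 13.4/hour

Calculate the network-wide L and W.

By Jackson's theorem, each station behaves as independent M/M/1.
Station 1: ρ₁ = 9.4/14.2 = 0.6620, L₁ = ρ₁/(1-ρ₁) = λ/(μ₁-λ) = 9.4/4.80 = 1.9583
Station 2: ρ₂ = 9.4/13.4 = 0.7015, L₂ = ρ₂/(1-ρ₂) = λ/(μ₂-λ) = 9.4/4.00 = 2.3500
Total: L = L₁ + L₂ = 1.9583 + 2.3500 = 4.3083
W = L/λ = 4.3083/9.4 = 0.4583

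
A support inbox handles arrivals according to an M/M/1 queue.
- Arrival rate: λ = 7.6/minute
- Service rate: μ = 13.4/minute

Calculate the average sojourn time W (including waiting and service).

First, compute utilization: ρ = λ/μ = 7.6/13.4 = 0.5672
For M/M/1: W = 1/(μ-λ)
W = 1/(13.4-7.6) = 1/5.80
W = 0.1724 minutes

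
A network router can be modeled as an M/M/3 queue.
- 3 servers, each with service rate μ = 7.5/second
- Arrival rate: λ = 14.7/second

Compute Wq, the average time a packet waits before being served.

Traffic intensity: ρ = λ/(cμ) = 14.7/(3×7.5) = 0.6533
Since ρ = 0.6533 < 1, system is stable.
Offered load a = λ/μ = cρ = 14.7/7.5 = 1.9600
P₀ = [ Σₙ₌₀^2 aⁿ/n! + a^3/(3!(1-ρ)) ]⁻¹
Σ = a^0/0! + a^1/1! + a^2/2! = 1.0000 + 1.9600 + 1.9208 = 4.8808
a^3/(3!(1-ρ)) = 7.52954/(6 × 0.346667) = 3.6200
P₀ = 1/(4.8808 + 3.6200) = 0.1176
Lq = P₀·a^3·ρ / (3!(1-ρ)²) = 0.11764 × 7.5295 × 0.65333 / (6 × 0.12018) = 0.8025
Wq = Lq/λ = 0.8025/14.7 = 0.05459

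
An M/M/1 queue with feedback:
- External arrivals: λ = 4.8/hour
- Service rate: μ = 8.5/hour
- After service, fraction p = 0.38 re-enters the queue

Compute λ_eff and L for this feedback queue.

Effective arrival rate: λ_eff = λ/(1-p) = 4.8/(1-0.38) = 4.8/0.62 = 7.74194
ρ = λ_eff/μ = 7.74194/8.5 = 0.910816
L = ρ/(1-ρ) = 0.910816/(1-0.910816) = 10.2128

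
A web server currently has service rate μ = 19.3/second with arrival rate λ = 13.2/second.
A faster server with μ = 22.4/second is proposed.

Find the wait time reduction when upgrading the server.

System 1: ρ₁ = 13.2/19.3 = 0.6839, W₁ = 1/(19.3-13.2) = 0.163934
System 2: ρ₂ = 13.2/22.4 = 0.5893, W₂ = 1/(22.4-13.2) = 0.108696
Improvement: (W₁-W₂)/W₁ = (0.163934-0.108696)/0.163934 = 33.70%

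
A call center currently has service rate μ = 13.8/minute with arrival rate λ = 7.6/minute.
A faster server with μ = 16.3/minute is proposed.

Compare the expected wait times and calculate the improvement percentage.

System 1: ρ₁ = 7.6/13.8 = 0.5507, W₁ = 1/(13.8-7.6) = 0.16129
System 2: ρ₂ = 7.6/16.3 = 0.4663, W₂ = 1/(16.3-7.6) = 0.11494
Improvement: (W₁-W₂)/W₁ = (0.16129-0.11494)/0.16129 = 28.74%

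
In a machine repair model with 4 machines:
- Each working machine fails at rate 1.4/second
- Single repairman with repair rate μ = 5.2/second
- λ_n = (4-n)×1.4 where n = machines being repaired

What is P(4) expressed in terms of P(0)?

P(4)/P(0) = ∏_{i=0}^{4-1} λ_i/μ_{i+1}
= (4-0)×1.4/5.2 × (4-1)×1.4/5.2 × (4-2)×1.4/5.2 × (4-3)×1.4/5.2
= 0.1261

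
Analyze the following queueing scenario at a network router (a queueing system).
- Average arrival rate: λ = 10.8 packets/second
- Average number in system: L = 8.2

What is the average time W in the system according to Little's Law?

Little's Law: L = λW, so W = L/λ
W = 8.2/10.8 = 0.7593 seconds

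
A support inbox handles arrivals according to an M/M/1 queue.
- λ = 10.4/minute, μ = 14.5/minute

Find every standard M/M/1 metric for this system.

Step 1: ρ = λ/μ = 10.4/14.5 = 0.7172
Step 2: L = λ/(μ-λ) = 10.4/4.10 = 2.5366
Step 3: Lq = λ²/(μ(μ-λ)) = 108.16/(14.5×4.10) = 1.8193
Step 4: W = 1/(μ-λ) = 1/4.10 = 0.2439
Step 5: Wq = λ/(μ(μ-λ)) = 10.4/(14.5×4.10) = 0.1749
Step 6: P(0) = 1-ρ = 0.2828
Verify: L = λW = 10.4×0.2439 = 2.5366 ✔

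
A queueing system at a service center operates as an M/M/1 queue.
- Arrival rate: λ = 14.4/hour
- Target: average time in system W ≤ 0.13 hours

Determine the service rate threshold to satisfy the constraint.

For M/M/1: W = 1/(μ-λ)
Need W ≤ 0.13, so 1/(μ-λ) ≤ 0.13
μ - λ ≥ 1/0.13 = 7.6923
μ ≥ 14.4 + 7.6923 = 22.0923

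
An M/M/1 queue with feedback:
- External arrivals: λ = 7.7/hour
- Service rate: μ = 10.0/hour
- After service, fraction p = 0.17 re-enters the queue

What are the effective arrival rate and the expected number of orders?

Effective arrival rate: λ_eff = λ/(1-p) = 7.7/(1-0.17) = 7.7/0.83 = 9.277108
ρ = λ_eff/μ = 9.277108/10.0 = 0.9277108
L = ρ/(1-ρ) = 0.9277108/(1-0.9277108) = 12.8333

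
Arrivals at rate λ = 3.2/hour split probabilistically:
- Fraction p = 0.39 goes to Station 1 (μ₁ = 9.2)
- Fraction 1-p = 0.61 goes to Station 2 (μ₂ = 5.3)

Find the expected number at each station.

Effective rates: λ₁ = 3.2×0.39 = 1.248, λ₂ = 3.2×0.61 = 1.952
Station 1: ρ₁ = 1.248/9.2 = 0.13565, L₁ = ρ₁/(1-ρ₁) = 0.13565/(1-0.13565) = 0.1569
Station 2: ρ₂ = 1.952/5.3 = 0.3683, L₂ = ρ₂/(1-ρ₂) = 0.3683/(1-0.3683) = 0.5830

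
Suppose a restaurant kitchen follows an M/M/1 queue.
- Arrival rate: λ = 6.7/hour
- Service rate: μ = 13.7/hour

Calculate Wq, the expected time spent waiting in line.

First, compute utilization: ρ = λ/μ = 6.7/13.7 = 0.4891
For M/M/1: Wq = λ/(μ(μ-λ))
Wq = 6.7/(13.7 × (13.7-6.7))
Wq = 6.7/(13.7 × 7.00)
Wq = 0.06986 hours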